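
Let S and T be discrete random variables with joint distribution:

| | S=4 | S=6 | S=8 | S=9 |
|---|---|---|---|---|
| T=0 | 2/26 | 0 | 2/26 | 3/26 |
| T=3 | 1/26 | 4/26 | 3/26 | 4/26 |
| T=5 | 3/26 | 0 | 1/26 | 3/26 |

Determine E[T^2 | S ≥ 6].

P(S ≥ 6) = 10/13.
Σ T^2·P over the event = 9·(4/26) + 0·(2/26) + 9·(3/26) + 25·(1/26) + 0·(3/26) + 9·(4/26) + 25·(3/26) = 199/26.
E[T^2 | S ≥ 6] = (199/26) / (10/13) = 199/20.

199/20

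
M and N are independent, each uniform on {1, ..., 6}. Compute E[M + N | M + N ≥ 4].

P(M + N ≥ 4) = 11/12.
Summing (M+N)·P(x,y) over outcomes with M + N ≥ 4 gives 61/9.
E[M + N | M + N ≥ 4] = (61/9) / (11/12) = 244/33.

244/33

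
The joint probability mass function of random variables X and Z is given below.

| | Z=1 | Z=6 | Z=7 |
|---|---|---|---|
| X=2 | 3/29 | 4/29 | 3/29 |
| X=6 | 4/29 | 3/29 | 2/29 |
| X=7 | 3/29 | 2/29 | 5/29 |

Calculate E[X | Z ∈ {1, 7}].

26/5

P(Z ∈ {1, 7}) = 20/29.
Σ X·P over the event = 2·(3/29) + 2·(3/29) + 6·(4/29) + 6·(2/29) + 7·(3/29) + 7·(5/29) = 104/29.
E[X | Z ∈ {1, 7}] = (104/29) / (20/29) = 26/5.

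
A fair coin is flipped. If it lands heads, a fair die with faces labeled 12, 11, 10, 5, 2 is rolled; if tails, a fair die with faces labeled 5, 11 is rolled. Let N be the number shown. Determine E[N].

E[N | heads] = (12+11+10+5+2)/5 = 8.
E[N | tails] = (5+11)/2 = 8.
By the law of total expectation,
E[N] = (1/2)·(8) + (1/2)·(8) = 8.

8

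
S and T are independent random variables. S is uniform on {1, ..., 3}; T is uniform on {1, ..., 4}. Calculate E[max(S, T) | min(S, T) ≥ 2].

19/6

Outcomes with min(S, T) ≥ 2: (2,2), (2,3), (2,4), (3,2), (3,3), (3,4), each with probability 1/12.
E[max(S, T) | min(S, T) ≥ 2] = (2 + 3 + 4 + 3 + 3 + 4) / 6 = 19/6.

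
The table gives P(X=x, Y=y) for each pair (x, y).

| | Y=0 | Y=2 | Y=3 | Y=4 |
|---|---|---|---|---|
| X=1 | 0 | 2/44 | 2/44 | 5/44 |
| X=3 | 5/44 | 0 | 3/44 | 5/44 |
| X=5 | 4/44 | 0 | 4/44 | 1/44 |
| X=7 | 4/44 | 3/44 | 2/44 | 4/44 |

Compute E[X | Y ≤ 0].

P(Y ≤ 0) = 13/44.
Summing X·P(X=x,Y=y) over the conditioning event gives 63/44.
E[X | Y ≤ 0] = (63/44) / (13/44) = 63/13.

63/13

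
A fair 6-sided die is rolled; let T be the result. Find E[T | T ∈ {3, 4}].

P(T ∈ {3, 4}) = 1/3.
Σ over the event: 3·1/6 + 4·1/6 = 7/6.
E[T | T ∈ {3, 4}] = (7/6) / (1/3) = 7/2.

7/2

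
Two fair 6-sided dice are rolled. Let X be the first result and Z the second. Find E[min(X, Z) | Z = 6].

7/2

P(Z = 6) = 1/6.
Summing min(X,Z)·P(x,y) over outcomes with Z = 6 gives 7/12.
E[min(X, Z) | Z = 6] = (7/12) / (1/6) = 7/2.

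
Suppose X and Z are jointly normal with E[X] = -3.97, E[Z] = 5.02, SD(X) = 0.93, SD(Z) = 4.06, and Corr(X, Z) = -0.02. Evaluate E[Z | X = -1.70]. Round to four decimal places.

4.8218

E[Z | X=x] = μ_Z + ρ(σ_Z/σ_X)(x − μ_X) for jointly normal variables.
E[Z | X=-1.70] = 5.02 + (-0.02)·(4.06/0.93)·(-1.70 − (-3.97)) = 5.02 + (-0.087312)·(2.27) = 4.8218.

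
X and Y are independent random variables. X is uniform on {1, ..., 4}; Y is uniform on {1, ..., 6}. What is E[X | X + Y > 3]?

8/3

P(X + Y > 3) = 7/8.
Summing X·P(x,y) over outcomes with X + Y > 3 gives 7/3.
E[X | X + Y > 3] = (7/3) / (7/8) = 8/3.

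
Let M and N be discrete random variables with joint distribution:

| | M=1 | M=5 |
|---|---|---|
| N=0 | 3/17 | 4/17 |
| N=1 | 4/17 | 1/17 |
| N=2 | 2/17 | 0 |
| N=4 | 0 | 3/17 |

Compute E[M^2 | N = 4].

25

P(N = 4) = 3/17.
Σ M^2·P over the event = 25·(3/17) = 75/17.
E[M^2 | N = 4] = (75/17) / (3/17) = 25.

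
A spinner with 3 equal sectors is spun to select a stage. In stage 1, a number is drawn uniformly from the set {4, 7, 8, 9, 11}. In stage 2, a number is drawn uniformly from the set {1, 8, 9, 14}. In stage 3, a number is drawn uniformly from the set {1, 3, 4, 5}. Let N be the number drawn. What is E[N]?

127/20

E[N | stage 1] = (4+7+8+9+11)/5 = 39/5.
E[N | stage 2] = (1+8+9+14)/4 = 8.
E[N | stage 3] = (1+3+4+5)/4 = 13/4.
By the law of total expectation,
E[N] = (1/3)·(39/5) + (1/3)·(8) + (1/3)·(13/4) = 127/20.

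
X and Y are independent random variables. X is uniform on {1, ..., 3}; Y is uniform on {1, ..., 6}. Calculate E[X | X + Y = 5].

Outcomes with X + Y = 5: (1,4), (2,3), (3,2), each with probability 1/18.
E[X | X + Y = 5] = (1 + 2 + 3) / 3 = 2.

2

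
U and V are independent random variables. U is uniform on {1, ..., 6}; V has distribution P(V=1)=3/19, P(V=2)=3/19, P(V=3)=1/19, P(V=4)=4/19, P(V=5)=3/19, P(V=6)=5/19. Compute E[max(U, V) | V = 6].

P(V = 6) = 5/19.
Summing max(U,V)·P(x,y) over outcomes with V = 6 gives 30/19.
E[max(U, V) | V = 6] = (30/19) / (5/19) = 6.

6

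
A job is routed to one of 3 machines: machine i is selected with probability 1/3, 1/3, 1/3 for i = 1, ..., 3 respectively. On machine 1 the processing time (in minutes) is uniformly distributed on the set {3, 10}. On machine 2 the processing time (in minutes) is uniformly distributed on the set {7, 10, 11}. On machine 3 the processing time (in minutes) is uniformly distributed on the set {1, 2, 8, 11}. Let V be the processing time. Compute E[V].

64/9

E[V | machine 1] = (3+10)/2 = 13/2.
E[V | machine 2] = (7+10+11)/3 = 28/3.
E[V | machine 3] = (1+2+8+11)/4 = 11/2.
E[V] = (1/3)·(13/2) + (1/3)·(28/3) + (1/3)·(11/2) = 64/9.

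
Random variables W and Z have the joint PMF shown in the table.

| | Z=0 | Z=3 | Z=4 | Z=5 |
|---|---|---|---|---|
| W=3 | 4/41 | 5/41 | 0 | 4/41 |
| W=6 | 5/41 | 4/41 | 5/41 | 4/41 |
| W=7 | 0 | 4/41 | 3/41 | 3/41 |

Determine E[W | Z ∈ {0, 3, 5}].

P(Z ∈ {0, 3, 5}) = 33/41.
Summing W·P(W=x,Z=y) over the conditioning event gives 166/41.
E[W | Z ∈ {0, 3, 5}] = (166/41) / (33/41) = 166/33.

166/33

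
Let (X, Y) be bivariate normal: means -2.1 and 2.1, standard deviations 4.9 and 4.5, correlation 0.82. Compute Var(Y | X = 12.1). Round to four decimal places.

6.6339

The conditional variance in a bivariate normal is σ_Y²(1 − ρ²), independent of x.
Var(Y | X=12.1) = (4.5)²·(1 − (0.82)²) = 20.25·0.3276 = 6.6339.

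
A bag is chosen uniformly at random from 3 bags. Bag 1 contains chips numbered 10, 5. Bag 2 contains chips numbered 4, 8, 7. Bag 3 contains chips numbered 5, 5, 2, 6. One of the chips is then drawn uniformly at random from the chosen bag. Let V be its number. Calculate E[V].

E[V | bag 1] = (10+5)/2 = 15/2.
E[V | bag 2] = (4+8+7)/3 = 19/3.
E[V | bag 3] = (5+5+2+6)/4 = 9/2.
By the law of total expectation,
E[V] = (1/3)·(15/2) + (1/3)·(19/3) + (1/3)·(9/2) = 55/9.

55/9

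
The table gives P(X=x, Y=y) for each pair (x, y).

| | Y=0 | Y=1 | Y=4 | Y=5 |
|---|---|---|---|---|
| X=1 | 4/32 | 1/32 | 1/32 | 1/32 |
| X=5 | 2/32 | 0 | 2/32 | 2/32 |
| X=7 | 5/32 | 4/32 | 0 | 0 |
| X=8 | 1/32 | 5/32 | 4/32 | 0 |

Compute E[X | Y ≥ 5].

11/3

P(Y ≥ 5) = 3/32.
Σ X·P over the event = 1·(1/32) + 5·(2/32) = 11/32.
E[X | Y ≥ 5] = (11/32) / (3/32) = 11/3.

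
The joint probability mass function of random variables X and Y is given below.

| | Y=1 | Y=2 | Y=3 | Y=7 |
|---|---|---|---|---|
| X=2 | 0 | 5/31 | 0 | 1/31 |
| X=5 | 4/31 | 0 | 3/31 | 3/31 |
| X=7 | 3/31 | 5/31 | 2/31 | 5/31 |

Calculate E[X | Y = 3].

29/5

P(Y = 3) = 5/31.
Σ X·P over the event = 5·(3/31) + 7·(2/31) = 29/31.
E[X | Y = 3] = (29/31) / (5/31) = 29/5.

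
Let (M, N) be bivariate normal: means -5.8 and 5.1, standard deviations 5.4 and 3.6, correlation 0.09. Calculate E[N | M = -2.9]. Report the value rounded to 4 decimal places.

5.2740

For a bivariate normal, E[N | M=x] = μ_N + ρ·(σ_N/σ_M)·(x − μ_M).
E[N | M=-2.9] = 5.1 + (0.09)·(3.6/5.4)·(-2.9 − (-5.8)) = 5.1 + (0.06)·(2.9) = 5.2740.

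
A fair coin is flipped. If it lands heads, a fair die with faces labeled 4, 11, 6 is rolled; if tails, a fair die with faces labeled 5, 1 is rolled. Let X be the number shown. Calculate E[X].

E[X | heads] = (4+11+6)/3 = 7.
E[X | tails] = (5+1)/2 = 3.
E[X] = (1/2)·(7) + (1/2)·(3) = 5.

5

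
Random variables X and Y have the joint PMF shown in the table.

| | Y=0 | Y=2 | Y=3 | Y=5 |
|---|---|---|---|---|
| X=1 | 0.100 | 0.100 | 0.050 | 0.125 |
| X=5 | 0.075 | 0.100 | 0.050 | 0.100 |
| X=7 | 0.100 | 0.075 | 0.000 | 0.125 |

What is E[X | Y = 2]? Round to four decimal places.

P(Y = 2) = 0.275.
Σ X·P over the event = 1·(0.100) + 5·(0.100) + 7·(0.075) = 1.125.
E[X | Y = 2] = (1.125) / (0.275) = 4.0909.

4.0909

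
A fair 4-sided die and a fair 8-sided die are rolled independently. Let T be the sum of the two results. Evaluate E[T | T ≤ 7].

P(T ≤ 7) = 9/16.
Σ over the event: 2·1/32 + 3·1/16 + 4·3/32 + 5·1/8 + 6·1/8 + 7·1/8 = 23/8.
E[T | T ≤ 7] = (23/8) / (9/16) = 46/9.

46/9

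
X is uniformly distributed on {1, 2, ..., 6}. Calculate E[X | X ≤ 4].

5/2

Given X ≤ 4, X is equally likely to be any of {1, 2, 3, 4}.
E[X | X ≤ 4] = (1 + 2 + 3 + 4) / 4 = 5/2.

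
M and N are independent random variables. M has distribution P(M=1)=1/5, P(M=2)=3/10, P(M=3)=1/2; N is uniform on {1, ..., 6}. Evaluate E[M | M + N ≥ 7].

P(M + N ≥ 7) = 23/60.
Summing M·P(x,y) over outcomes with M + N ≥ 7 gives 59/60.
E[M | M + N ≥ 7] = (59/60) / (23/60) = 59/23.

59/23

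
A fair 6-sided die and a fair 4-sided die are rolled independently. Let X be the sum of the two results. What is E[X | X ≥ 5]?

P(X ≥ 5) = 3/4.
Σ over the event: 5·1/6 + 6·1/6 + 7·1/6 + 8·1/8 + 9·1/12 + 10·1/24 = 31/6.
E[X | X ≥ 5] = (31/6) / (3/4) = 62/9.

62/9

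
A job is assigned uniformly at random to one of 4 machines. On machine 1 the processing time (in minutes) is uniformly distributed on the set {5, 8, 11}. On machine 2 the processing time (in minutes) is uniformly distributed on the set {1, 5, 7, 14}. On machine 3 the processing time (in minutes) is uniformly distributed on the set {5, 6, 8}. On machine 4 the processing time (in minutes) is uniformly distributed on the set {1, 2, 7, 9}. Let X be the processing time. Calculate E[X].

155/24

E[X | machine 1] = (5+8+11)/3 = 8.
E[X | machine 2] = (1+5+7+14)/4 = 27/4.
E[X | machine 3] = (5+6+8)/3 = 19/3.
E[X | machine 4] = (1+2+7+9)/4 = 19/4.
E[X] = (1/4)·(8) + (1/4)·(27/4) + (1/4)·(19/3) + (1/4)·(19/4) = 155/24.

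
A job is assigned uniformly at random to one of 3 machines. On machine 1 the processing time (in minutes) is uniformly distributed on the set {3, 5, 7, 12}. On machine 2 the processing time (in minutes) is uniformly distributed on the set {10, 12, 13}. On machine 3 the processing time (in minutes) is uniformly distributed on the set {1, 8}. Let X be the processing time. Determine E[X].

E[X | machine 1] = (3+5+7+12)/4 = 27/4.
E[X | machine 2] = (10+12+13)/3 = 35/3.
E[X | machine 3] = (1+8)/2 = 9/2.
E[X] = (1/3)·(27/4) + (1/3)·(35/3) + (1/3)·(9/2) = 275/36.

275/36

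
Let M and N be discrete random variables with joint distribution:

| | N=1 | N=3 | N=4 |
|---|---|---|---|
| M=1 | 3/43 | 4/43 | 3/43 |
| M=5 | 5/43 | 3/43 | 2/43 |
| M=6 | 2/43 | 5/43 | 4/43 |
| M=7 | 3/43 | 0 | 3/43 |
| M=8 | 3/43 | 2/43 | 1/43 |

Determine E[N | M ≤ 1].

P(M ≤ 1) = 10/43.
Σ N·P over the event = 1·(3/43) + 3·(4/43) + 4·(3/43) = 27/43.
E[N | M ≤ 1] = (27/43) / (10/43) = 27/10.

27/10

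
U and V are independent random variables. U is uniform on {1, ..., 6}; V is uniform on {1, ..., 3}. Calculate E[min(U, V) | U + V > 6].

7/3

Outcomes with U + V > 6: (4,3), (5,2), (5,3), (6,1), (6,2), (6,3), each with probability 1/18.
E[min(U, V) | U + V > 6] = (3 + 2 + 3 + 1 + 2 + 3) / 6 = 7/3.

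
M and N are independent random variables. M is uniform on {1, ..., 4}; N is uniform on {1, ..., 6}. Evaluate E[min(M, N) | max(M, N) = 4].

Outcomes with max(M, N) = 4: (1,4), (2,4), (3,4), (4,1), (4,2), (4,3), (4,4), each with probability 1/24.
E[min(M, N) | max(M, N) = 4] = (1 + 2 + 3 + 1 + 2 + 3 + 4) / 7 = 16/7.

16/7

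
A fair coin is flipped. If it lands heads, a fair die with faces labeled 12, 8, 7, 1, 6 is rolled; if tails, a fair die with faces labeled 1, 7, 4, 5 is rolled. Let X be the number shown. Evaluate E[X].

221/40

E[X | heads] = (12+8+7+1+6)/5 = 34/5.
E[X | tails] = (1+7+4+5)/4 = 17/4.
By the law of total expectation,
E[X] = (1/2)·(34/5) + (1/2)·(17/4) = 221/40.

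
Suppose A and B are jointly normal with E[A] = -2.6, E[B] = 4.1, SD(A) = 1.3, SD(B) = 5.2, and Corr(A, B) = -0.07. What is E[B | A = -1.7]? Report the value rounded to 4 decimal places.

The regression of B on A has slope ρ·σ_B/σ_A and passes through (μ_A, μ_B).
E[B | A=-1.7] = 4.1 + (-0.07)·(5.2/1.3)·(-1.7 − (-2.6)) = 4.1 + (-0.28)·(0.9) = 3.8480.

3.8480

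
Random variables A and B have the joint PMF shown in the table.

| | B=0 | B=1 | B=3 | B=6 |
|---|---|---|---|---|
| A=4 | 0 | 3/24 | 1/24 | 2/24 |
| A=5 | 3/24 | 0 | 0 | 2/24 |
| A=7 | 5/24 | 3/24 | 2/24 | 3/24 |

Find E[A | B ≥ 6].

39/7

P(B ≥ 6) = 7/24.
Σ A·P over the event = 4·(2/24) + 5·(2/24) + 7·(3/24) = 13/8.
E[A | B ≥ 6] = (13/8) / (7/24) = 39/7.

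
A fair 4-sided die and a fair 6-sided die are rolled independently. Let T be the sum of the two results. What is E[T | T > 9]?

P(T > 9) = 1/24.
Σ over the event: 10·1/24 = 5/12.
E[T | T > 9] = (5/12) / (1/24) = 10.

10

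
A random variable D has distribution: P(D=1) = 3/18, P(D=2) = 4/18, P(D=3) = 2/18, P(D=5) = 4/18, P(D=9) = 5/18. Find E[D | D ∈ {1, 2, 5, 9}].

P(D ∈ {1, 2, 5, 9}) = 8/9.
Σ over the event: 1·1/6 + 2·2/9 + 5·2/9 + 9·5/18 = 38/9.
E[D | D ∈ {1, 2, 5, 9}] = (38/9) / (8/9) = 19/4.

19/4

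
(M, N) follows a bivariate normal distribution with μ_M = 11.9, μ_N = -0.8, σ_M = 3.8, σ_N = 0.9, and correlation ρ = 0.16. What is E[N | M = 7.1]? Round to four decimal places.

-0.9819

For a bivariate normal, E[N | M=x] = μ_N + ρ·(σ_N/σ_M)·(x − μ_M).
E[N | M=7.1] = -0.8 + (0.16)·(0.9/3.8)·(7.1 − (11.9)) = -0.8 + (0.037895)·(-4.8) = -0.9819.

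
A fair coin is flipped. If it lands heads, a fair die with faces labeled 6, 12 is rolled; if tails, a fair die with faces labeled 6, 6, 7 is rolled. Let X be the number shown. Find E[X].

23/3

E[X | heads] = (6+12)/2 = 9.
E[X | tails] = (6+6+7)/3 = 19/3.
E[X] = (1/2)·(9) + (1/2)·(19/3) = 23/3.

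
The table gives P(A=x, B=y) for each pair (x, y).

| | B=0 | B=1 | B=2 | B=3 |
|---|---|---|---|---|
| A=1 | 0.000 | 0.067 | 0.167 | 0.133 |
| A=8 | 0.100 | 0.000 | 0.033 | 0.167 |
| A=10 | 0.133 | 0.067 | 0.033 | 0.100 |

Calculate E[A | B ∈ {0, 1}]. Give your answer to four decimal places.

P(B ∈ {0, 1}) = 0.367.
Σ A·P over the event = 1·(0.067) + 8·(0.100) + 10·(0.133) + 10·(0.067) = 2.867.
E[A | B ∈ {0, 1}] = (2.867) / (0.367) = 7.8120.

7.8120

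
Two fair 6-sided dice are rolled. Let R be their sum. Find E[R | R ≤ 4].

10/3

P(R ≤ 4) = 1/6.
Σ over the event: 2·1/36 + 3·1/18 + 4·1/12 = 5/9.
E[R | R ≤ 4] = (5/9) / (1/6) = 10/3.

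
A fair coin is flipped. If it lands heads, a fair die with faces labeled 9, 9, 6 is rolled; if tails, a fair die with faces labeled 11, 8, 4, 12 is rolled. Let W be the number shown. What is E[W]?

E[W | heads] = (9+9+6)/3 = 8.
E[W | tails] = (11+8+4+12)/4 = 35/4.
By the law of total expectation,
E[W] = (1/2)·(8) + (1/2)·(35/4) = 67/8.

67/8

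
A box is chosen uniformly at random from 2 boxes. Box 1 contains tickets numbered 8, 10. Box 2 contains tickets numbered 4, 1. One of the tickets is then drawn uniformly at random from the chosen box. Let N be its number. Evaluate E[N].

E[N | box 1] = (8+10)/2 = 9.
E[N | box 2] = (4+1)/2 = 5/2.
By the law of total expectation,
E[N] = (1/2)·(9) + (1/2)·(5/2) = 23/4.

23/4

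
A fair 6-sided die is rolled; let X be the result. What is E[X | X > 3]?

5

Given X > 3, X is equally likely to be any of {4, 5, 6}.
E[X | X > 3] = (4 + 5 + 6) / 3 = 5.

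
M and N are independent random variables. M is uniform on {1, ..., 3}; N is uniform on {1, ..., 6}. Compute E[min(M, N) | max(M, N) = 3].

9/5

Outcomes with max(M, N) = 3: (1,3), (2,3), (3,1), (3,2), (3,3), each with probability 1/18.
E[min(M, N) | max(M, N) = 3] = (1 + 2 + 1 + 2 + 3) / 5 = 9/5.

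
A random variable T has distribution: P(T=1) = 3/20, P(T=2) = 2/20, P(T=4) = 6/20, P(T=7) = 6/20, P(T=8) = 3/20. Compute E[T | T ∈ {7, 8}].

P(T ∈ {7, 8}) = 9/20.
Σ over the event: 7·3/10 + 8·3/20 = 33/10.
E[T | T ∈ {7, 8}] = (33/10) / (9/20) = 22/3.

22/3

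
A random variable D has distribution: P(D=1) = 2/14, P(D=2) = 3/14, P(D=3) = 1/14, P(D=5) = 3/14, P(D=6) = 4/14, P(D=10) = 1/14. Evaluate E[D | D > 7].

10

P(D > 7) = 1/14.
Σ over the event: 10·1/14 = 5/7.
E[D | D > 7] = (5/7) / (1/14) = 10.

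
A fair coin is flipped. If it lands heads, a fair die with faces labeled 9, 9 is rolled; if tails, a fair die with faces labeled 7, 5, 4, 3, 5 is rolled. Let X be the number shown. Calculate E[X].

E[X | heads] = (9+9)/2 = 9.
E[X | tails] = (7+5+4+3+5)/5 = 24/5.
E[X] = (1/2)·(9) + (1/2)·(24/5) = 69/10.

69/10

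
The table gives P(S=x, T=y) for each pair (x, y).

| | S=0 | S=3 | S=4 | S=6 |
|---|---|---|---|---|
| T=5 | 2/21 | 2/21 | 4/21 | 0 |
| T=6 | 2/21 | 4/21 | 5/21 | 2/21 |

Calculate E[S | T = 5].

P(T = 5) = 8/21.
Σ S·P over the event = 0·(2/21) + 3·(2/21) + 4·(4/21) = 22/21.
E[S | T = 5] = (22/21) / (8/21) = 11/4.

11/4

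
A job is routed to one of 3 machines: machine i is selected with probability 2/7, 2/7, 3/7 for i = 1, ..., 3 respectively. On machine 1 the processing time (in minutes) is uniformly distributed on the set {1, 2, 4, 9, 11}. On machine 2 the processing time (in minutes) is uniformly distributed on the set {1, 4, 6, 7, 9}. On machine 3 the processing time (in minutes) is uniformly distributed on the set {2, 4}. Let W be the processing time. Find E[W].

153/35

E[W | machine 1] = (1+2+4+9+11)/5 = 27/5.
E[W | machine 2] = (1+4+6+7+9)/5 = 27/5.
E[W | machine 3] = (2+4)/2 = 3.
E[W] = (2/7)·(27/5) + (2/7)·(27/5) + (3/7)·(3) = 153/35.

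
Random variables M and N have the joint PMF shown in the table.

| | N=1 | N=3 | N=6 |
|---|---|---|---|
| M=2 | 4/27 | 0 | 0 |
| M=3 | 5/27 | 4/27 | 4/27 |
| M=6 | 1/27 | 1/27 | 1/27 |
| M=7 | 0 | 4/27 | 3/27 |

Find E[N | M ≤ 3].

P(M ≤ 3) = 17/27.
Summing N·P(M=x,N=y) over the conditioning event gives 5/3.
E[N | M ≤ 3] = (5/3) / (17/27) = 45/17.

45/17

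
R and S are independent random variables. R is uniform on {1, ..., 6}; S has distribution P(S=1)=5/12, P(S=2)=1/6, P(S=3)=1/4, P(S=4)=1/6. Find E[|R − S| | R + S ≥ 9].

15/7

P(R + S ≥ 9) = 7/72.
Summing |R−S|·P(x,y) over outcomes with R + S ≥ 9 gives 5/24.
E[|R − S| | R + S ≥ 9] = (5/24) / (7/72) = 15/7.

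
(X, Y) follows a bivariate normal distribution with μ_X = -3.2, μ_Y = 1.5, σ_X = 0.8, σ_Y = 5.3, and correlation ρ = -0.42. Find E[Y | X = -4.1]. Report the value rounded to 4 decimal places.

E[Y | X=x] = μ_Y + ρ(σ_Y/σ_X)(x − μ_X) for jointly normal variables.
E[Y | X=-4.1] = 1.5 + (-0.42)·(5.3/0.8)·(-4.1 − (-3.2)) = 1.5 + (-2.7825)·(-0.9) = 4.0043.

4.0043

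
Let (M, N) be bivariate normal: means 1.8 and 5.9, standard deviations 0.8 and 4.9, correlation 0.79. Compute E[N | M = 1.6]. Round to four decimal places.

4.9323

The regression of N on M has slope ρ·σ_N/σ_M and passes through (μ_M, μ_N).
E[N | M=1.6] = 5.9 + (0.79)·(4.9/0.8)·(1.6 − (1.8)) = 5.9 + (4.83875)·(-0.2) = 4.9323.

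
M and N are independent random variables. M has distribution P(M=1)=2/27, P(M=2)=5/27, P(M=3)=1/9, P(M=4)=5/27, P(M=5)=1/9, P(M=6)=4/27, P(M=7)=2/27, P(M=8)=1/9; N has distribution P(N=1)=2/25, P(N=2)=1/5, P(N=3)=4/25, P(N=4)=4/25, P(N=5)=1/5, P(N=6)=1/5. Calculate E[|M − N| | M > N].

P(M > N) = 112/225.
Summing |M−N|·P(x,y) over outcomes with M > N gives 937/675.
E[|M − N| | M > N] = (937/675) / (112/225) = 937/336.

937/336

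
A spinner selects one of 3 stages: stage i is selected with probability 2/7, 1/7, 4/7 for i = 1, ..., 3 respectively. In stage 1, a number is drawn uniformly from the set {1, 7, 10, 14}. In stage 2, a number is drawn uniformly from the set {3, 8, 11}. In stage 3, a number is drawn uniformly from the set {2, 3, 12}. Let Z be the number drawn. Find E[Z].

E[Z | stage 1] = (1+7+10+14)/4 = 8.
E[Z | stage 2] = (3+8+11)/3 = 22/3.
E[Z | stage 3] = (2+3+12)/3 = 17/3.
By the law of total expectation,
E[Z] = (2/7)·(8) + (1/7)·(22/3) + (4/7)·(17/3) = 46/7.

46/7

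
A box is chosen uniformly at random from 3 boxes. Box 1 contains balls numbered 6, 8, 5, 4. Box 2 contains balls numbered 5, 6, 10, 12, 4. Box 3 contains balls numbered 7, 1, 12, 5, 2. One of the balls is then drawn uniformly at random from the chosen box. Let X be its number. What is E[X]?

371/60

E[X | box 1] = (6+8+5+4)/4 = 23/4.
E[X | box 2] = (5+6+10+12+4)/5 = 37/5.
E[X | box 3] = (7+1+12+5+2)/5 = 27/5.
By the law of total expectation,
E[X] = (1/3)·(23/4) + (1/3)·(37/5) + (1/3)·(27/5) = 371/60.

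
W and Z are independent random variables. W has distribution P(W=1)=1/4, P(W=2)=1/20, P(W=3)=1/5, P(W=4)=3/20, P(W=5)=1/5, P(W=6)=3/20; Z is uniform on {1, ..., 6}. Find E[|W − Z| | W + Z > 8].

47/34

P(W + Z > 8) = 17/60.
Summing |W−Z|·P(x,y) over outcomes with W + Z > 8 gives 47/120.
E[|W − Z| | W + Z > 8] = (47/120) / (17/60) = 47/34.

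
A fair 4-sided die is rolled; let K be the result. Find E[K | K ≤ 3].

2

Given K ≤ 3, K is equally likely to be any of {1, 2, 3}.
E[K | K ≤ 3] = (1 + 2 + 3) / 3 = 2.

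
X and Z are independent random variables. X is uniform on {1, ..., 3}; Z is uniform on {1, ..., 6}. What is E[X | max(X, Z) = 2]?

P(max(X, Z) = 2) = 1/6.
Summing X·P(x,y) over outcomes with max(X, Z) = 2 gives 5/18.
E[X | max(X, Z) = 2] = (5/18) / (1/6) = 5/3.

5/3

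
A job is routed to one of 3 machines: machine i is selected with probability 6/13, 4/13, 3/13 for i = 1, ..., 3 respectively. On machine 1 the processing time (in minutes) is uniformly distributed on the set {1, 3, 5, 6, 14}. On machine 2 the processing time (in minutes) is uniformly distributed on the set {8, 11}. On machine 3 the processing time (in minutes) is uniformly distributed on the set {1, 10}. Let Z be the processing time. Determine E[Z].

E[Z | machine 1] = (1+3+5+6+14)/5 = 29/5.
E[Z | machine 2] = (8+11)/2 = 19/2.
E[Z | machine 3] = (1+10)/2 = 11/2.
By the law of total expectation,
E[Z] = (6/13)·(29/5) + (4/13)·(19/2) + (3/13)·(11/2) = 893/130.

893/130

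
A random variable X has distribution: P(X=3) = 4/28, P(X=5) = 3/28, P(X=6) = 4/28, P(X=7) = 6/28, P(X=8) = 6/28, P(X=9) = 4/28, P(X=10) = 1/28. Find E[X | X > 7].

94/11

P(X > 7) = 11/28.
Σ over the event: 8·3/14 + 9·1/7 + 10·1/28 = 47/14.
E[X | X > 7] = (47/14) / (11/28) = 94/11.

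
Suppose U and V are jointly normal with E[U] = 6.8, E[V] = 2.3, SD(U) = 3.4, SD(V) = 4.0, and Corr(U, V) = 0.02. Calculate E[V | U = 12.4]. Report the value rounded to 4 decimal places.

E[V | U=x] = μ_V + ρ(σ_V/σ_U)(x − μ_U) for jointly normal variables.
E[V | U=12.4] = 2.3 + (0.02)·(4.0/3.4)·(12.4 − (6.8)) = 2.3 + (0.023529)·(5.6) = 2.4318.

2.4318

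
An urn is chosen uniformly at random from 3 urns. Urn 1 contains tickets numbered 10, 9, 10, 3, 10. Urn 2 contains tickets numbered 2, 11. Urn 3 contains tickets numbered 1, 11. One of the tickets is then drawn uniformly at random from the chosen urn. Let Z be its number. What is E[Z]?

209/30

E[Z | urn 1] = (10+9+10+3+10)/5 = 42/5.
E[Z | urn 2] = (2+11)/2 = 13/2.
E[Z | urn 3] = (1+11)/2 = 6.
By the law of total expectation,
E[Z] = (1/3)·(42/5) + (1/3)·(13/2) + (1/3)·(6) = 209/30.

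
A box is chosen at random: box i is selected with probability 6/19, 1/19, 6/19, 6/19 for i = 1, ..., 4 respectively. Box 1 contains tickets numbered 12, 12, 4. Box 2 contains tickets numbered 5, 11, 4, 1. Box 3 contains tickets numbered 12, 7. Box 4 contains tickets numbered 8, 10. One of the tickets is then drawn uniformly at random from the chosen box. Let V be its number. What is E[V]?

689/76

E[V | box 1] = (12+12+4)/3 = 28/3.
E[V | box 2] = (5+11+4+1)/4 = 21/4.
E[V | box 3] = (12+7)/2 = 19/2.
E[V | box 4] = (8+10)/2 = 9.
E[V] = (6/19)·(28/3) + (1/19)·(21/4) + (6/19)·(19/2) + (6/19)·(9) = 689/76.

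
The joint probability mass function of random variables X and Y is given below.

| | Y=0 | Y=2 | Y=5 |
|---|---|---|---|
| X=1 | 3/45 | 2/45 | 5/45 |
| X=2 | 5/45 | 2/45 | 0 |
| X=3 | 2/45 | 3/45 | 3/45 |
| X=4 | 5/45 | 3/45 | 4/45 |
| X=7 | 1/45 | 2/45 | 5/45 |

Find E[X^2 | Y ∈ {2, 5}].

P(Y ∈ {2, 5}) = 29/45.
Summing X^2·P(X=x,Y=y) over the conditioning event gives 524/45.
E[X^2 | Y ∈ {2, 5}] = (524/45) / (29/45) = 524/29.

524/29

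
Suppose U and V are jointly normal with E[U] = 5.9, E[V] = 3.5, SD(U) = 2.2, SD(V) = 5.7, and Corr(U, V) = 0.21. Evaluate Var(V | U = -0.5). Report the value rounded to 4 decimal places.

Var(V | U=x) = (1 − ρ²)·σ_V².
Var(V | U=-0.5) = (5.7)²·(1 − (0.21)²) = 32.49·0.9559 = 31.0572.

31.0572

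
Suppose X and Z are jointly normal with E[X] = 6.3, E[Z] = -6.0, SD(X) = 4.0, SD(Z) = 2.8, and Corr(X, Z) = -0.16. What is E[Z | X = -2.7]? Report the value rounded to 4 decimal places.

E[Z | X=x] = μ_Z + ρ(σ_Z/σ_X)(x − μ_X) for jointly normal variables.
E[Z | X=-2.7] = -6.0 + (-0.16)·(2.8/4.0)·(-2.7 − (6.3)) = -6.0 + (-0.112)·(-9) = -4.9920.

-4.9920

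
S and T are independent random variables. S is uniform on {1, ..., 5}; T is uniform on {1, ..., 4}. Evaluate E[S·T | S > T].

17/2

Outcomes with S > T: (2,1), (3,1), (3,2), (4,1), (4,2), (4,3), (5,1), (5,2), (5,3), (5,4), each with probability 1/20.
E[S·T | S > T] = (2 + 3 + 6 + 4 + 8 + 12 + 5 + 10 + 15 + 20) / 10 = 17/2.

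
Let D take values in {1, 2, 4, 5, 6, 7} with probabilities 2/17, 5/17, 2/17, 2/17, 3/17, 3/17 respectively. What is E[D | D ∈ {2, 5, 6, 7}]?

59/13

P(D ∈ {2, 5, 6, 7}) = 13/17.
Σ over the event: 2·5/17 + 5·2/17 + 6·3/17 + 7·3/17 = 59/17.
E[D | D ∈ {2, 5, 6, 7}] = (59/17) / (13/17) = 59/13.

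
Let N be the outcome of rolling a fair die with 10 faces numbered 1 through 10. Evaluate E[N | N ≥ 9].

Given N ≥ 9, N is equally likely to be any of {9, 10}.
E[N | N ≥ 9] = (9 + 10) / 2 = 19/2.

19/2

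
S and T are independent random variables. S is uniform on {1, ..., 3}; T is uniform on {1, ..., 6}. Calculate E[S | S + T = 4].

Outcomes with S + T = 4: (1,3), (2,2), (3,1), each with probability 1/18.
E[S | S + T = 4] = (1 + 2 + 3) / 3 = 2.

2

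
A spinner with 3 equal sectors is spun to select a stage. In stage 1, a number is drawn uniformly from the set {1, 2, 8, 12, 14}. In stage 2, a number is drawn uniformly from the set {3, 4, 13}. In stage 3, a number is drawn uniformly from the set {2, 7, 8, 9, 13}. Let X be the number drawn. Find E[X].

328/45

E[X | stage 1] = (1+2+8+12+14)/5 = 37/5.
E[X | stage 2] = (3+4+13)/3 = 20/3.
E[X | stage 3] = (2+7+8+9+13)/5 = 39/5.
By the law of total expectation,
E[X] = (1/3)·(37/5) + (1/3)·(20/3) + (1/3)·(39/5) = 328/45.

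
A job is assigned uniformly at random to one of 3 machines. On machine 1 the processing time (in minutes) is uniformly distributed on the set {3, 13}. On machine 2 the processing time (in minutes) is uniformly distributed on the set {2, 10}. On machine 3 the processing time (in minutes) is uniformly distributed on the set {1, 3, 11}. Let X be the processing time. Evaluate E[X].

19/3

E[X | machine 1] = (3+13)/2 = 8.
E[X | machine 2] = (2+10)/2 = 6.
E[X | machine 3] = (1+3+11)/3 = 5.
E[X] = (1/3)·(8) + (1/3)·(6) + (1/3)·(5) = 19/3.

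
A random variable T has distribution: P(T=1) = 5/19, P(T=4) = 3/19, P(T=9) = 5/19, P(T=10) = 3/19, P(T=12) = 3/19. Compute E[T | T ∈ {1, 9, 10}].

80/13

P(T ∈ {1, 9, 10}) = 13/19.
Σ over the event: 1·5/19 + 9·5/19 + 10·3/19 = 80/19.
E[T | T ∈ {1, 9, 10}] = (80/19) / (13/19) = 80/13.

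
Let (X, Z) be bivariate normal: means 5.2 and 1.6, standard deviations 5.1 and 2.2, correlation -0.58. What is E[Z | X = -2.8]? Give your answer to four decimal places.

3.6016

The regression of Z on X has slope ρ·σ_Z/σ_X and passes through (μ_X, μ_Z).
E[Z | X=-2.8] = 1.6 + (-0.58)·(2.2/5.1)·(-2.8 − (5.2)) = 1.6 + (-0.2502)·(-8) = 3.6016.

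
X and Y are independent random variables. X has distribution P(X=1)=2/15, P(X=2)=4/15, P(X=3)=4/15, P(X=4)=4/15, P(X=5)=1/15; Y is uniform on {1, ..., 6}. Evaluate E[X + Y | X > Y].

75/14

P(X > Y) = 14/45.
Summing (X+Y)·P(x,y) over outcomes with X > Y gives 5/3.
E[X + Y | X > Y] = (5/3) / (14/45) = 75/14.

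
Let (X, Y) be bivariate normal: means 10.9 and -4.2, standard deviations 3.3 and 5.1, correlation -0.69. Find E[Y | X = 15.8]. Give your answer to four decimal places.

E[Y | X=x] = μ_Y + ρ(σ_Y/σ_X)(x − μ_X) for jointly normal variables.
E[Y | X=15.8] = -4.2 + (-0.69)·(5.1/3.3)·(15.8 − (10.9)) = -4.2 + (-1.06636)·(4.9) = -9.4252.

-9.4252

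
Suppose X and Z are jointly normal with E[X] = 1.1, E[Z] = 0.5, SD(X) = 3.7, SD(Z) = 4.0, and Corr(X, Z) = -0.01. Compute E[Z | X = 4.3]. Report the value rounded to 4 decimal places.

The regression of Z on X has slope ρ·σ_Z/σ_X and passes through (μ_X, μ_Z).
E[Z | X=4.3] = 0.5 + (-0.01)·(4.0/3.7)·(4.3 − (1.1)) = 0.5 + (-0.010811)·(3.2) = 0.4654.

0.4654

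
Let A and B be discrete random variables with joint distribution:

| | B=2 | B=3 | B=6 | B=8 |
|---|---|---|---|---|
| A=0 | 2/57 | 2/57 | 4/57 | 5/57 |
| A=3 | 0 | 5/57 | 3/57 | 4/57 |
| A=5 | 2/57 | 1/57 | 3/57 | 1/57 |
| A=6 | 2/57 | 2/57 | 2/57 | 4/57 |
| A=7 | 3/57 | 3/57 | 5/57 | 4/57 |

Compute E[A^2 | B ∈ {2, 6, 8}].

P(B ∈ {2, 6, 8}) = 44/57.
Summing A^2·P(A=x,B=y) over the conditioning event gives 363/19.
E[A^2 | B ∈ {2, 6, 8}] = (363/19) / (44/57) = 99/4.

99/4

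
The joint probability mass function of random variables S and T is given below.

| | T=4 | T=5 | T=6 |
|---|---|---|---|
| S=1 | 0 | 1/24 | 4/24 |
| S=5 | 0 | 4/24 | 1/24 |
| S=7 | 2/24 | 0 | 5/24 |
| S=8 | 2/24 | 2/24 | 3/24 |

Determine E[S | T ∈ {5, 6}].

21/4

P(T ∈ {5, 6}) = 5/6.
Σ S·P over the event = 1·(1/24) + 1·(4/24) + 5·(4/24) + 5·(1/24) + 7·(5/24) + 8·(2/24) + 8·(3/24) = 35/8.
E[S | T ∈ {5, 6}] = (35/8) / (5/6) = 21/4.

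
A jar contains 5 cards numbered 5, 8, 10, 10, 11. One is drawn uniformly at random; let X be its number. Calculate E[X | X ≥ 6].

P(X ≥ 6) = 4/5.
Σ over the event: 8·1/5 + 10·2/5 + 11·1/5 = 39/5.
E[X | X ≥ 6] = (39/5) / (4/5) = 39/4.

39/4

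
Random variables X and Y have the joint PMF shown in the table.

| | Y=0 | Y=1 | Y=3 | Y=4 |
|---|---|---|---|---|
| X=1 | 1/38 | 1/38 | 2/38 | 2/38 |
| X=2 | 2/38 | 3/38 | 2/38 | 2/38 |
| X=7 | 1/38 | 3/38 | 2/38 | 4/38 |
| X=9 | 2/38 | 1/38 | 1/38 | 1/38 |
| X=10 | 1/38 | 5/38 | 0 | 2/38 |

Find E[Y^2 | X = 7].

17/2

P(X = 7) = 5/19.
Σ Y^2·P over the event = 0·(1/38) + 1·(3/38) + 9·(2/38) + 16·(4/38) = 85/38.
E[Y^2 | X = 7] = (85/38) / (5/19) = 17/2.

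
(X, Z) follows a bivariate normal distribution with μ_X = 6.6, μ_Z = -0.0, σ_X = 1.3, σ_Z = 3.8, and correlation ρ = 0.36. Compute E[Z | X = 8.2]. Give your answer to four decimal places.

1.6837

E[Z | X=x] = μ_Z + ρ(σ_Z/σ_X)(x − μ_X) for jointly normal variables.
E[Z | X=8.2] = -0.0 + (0.36)·(3.8/1.3)·(8.2 − (6.6)) = -0.0 + (1.0523)·(1.6) = 1.6837.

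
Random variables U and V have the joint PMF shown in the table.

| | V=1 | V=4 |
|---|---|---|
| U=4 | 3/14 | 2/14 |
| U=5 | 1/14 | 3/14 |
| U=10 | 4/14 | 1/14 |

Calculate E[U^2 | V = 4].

P(V = 4) = 3/7.
Summing U^2·P(U=x,V=y) over the conditioning event gives 207/14.
E[U^2 | V = 4] = (207/14) / (3/7) = 69/2.

69/2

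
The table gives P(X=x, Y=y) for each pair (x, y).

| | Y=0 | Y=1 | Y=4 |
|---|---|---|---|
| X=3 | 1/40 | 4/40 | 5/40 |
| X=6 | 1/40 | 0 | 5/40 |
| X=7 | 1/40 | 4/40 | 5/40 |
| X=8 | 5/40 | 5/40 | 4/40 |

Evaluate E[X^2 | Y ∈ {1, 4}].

P(Y ∈ {1, 4}) = 4/5.
Σ X^2·P over the event = 9·(4/40) + 9·(5/40) + 36·(5/40) + 49·(4/40) + 49·(5/40) + 64·(5/40) + 64·(4/40) = 639/20.
E[X^2 | Y ∈ {1, 4}] = (639/20) / (4/5) = 639/16.

639/16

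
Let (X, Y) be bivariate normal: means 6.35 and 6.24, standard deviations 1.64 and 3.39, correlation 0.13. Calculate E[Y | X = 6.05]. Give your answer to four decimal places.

For a bivariate normal, E[Y | X=x] = μ_Y + ρ·(σ_Y/σ_X)·(x − μ_X).
E[Y | X=6.05] = 6.24 + (0.13)·(3.39/1.64)·(6.05 − (6.35)) = 6.24 + (0.26872)·(-0.3) = 6.1594.

6.1594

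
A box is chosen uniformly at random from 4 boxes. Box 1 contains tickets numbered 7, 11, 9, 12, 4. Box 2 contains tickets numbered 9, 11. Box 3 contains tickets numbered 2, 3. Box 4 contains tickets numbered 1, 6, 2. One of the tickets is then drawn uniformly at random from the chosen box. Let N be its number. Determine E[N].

E[N | box 1] = (7+11+9+12+4)/5 = 43/5.
E[N | box 2] = (9+11)/2 = 10.
E[N | box 3] = (2+3)/2 = 5/2.
E[N | box 4] = (1+6+2)/3 = 3.
By the law of total expectation,
E[N] = (1/4)·(43/5) + (1/4)·(10) + (1/4)·(5/2) + (1/4)·(3) = 241/40.

241/40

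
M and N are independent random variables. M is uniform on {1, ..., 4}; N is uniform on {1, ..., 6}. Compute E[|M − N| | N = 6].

7/2

Outcomes with N = 6: (1,6), (2,6), (3,6), (4,6), each with probability 1/24.
E[|M − N| | N = 6] = (5 + 4 + 3 + 2) / 4 = 7/2.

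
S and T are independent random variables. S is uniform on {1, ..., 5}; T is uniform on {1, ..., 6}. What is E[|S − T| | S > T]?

2

Outcomes with S > T: (2,1), (3,1), (3,2), (4,1), (4,2), (4,3), (5,1), (5,2), (5,3), (5,4), each with probability 1/30.
E[|S − T| | S > T] = (1 + 2 + 1 + 3 + 2 + 1 + 4 + 3 + 2 + 1) / 10 = 2.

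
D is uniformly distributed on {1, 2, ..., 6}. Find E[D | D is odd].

Given D is odd, D is equally likely to be any of {1, 3, 5}.
E[D | D is odd] = (1 + 3 + 5) / 3 = 3.

3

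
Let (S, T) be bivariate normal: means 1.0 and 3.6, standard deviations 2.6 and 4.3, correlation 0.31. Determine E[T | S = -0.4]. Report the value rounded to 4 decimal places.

The regression of T on S has slope ρ·σ_T/σ_S and passes through (μ_S, μ_T).
E[T | S=-0.4] = 3.6 + (0.31)·(4.3/2.6)·(-0.4 − (1.0)) = 3.6 + (0.51269)·(-1.4) = 2.8822.

2.8822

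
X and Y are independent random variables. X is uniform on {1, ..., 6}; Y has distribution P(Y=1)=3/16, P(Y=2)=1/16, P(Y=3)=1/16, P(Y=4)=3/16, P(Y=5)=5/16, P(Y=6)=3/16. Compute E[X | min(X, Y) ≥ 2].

4

P(min(X, Y) ≥ 2) = 65/96.
Summing X·P(x,y) over outcomes with min(X, Y) ≥ 2 gives 65/24.
E[X | min(X, Y) ≥ 2] = (65/24) / (65/96) = 4.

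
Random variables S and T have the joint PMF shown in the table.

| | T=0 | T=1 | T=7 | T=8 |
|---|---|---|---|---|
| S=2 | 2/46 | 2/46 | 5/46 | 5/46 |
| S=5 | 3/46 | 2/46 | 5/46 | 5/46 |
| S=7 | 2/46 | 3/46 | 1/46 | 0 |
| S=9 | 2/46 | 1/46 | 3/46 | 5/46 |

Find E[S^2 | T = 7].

437/14

P(T = 7) = 7/23.
Summing S^2·P(S=x,T=y) over the conditioning event gives 19/2.
E[S^2 | T = 7] = (19/2) / (7/23) = 437/14.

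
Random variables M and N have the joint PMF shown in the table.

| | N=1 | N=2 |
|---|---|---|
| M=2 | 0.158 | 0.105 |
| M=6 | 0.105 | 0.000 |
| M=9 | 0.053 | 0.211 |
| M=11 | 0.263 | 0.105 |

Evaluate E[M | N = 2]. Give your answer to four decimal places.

P(N = 2) = 0.421.
Summing M·P(M=x,N=y) over the conditioning event gives 3.264.
E[M | N = 2] = (3.264) / (0.421) = 7.7530.

7.7530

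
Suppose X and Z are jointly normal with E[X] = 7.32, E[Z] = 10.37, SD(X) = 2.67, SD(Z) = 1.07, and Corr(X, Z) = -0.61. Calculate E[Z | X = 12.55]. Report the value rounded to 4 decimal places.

For a bivariate normal, E[Z | X=x] = μ_Z + ρ·(σ_Z/σ_X)·(x − μ_X).
E[Z | X=12.55] = 10.37 + (-0.61)·(1.07/2.67)·(12.55 − (7.32)) = 10.37 + (-0.24446)·(5.23) = 9.0915.

9.0915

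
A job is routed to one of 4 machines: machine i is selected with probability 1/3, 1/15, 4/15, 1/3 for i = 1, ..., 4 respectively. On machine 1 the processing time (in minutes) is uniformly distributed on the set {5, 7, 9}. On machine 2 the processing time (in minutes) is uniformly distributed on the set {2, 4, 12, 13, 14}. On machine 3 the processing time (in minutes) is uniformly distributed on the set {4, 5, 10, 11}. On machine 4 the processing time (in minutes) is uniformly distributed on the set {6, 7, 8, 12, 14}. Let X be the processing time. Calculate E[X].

E[X | machine 1] = (5+7+9)/3 = 7.
E[X | machine 2] = (2+4+12+13+14)/5 = 9.
E[X | machine 3] = (4+5+10+11)/4 = 15/2.
E[X | machine 4] = (6+7+8+12+14)/5 = 47/5.
By the law of total expectation,
E[X] = (1/3)·(7) + (1/15)·(9) + (4/15)·(15/2) + (1/3)·(47/5) = 121/15.

121/15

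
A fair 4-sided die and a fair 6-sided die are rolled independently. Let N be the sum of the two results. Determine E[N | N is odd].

P(N is odd) = 1/2.
Σ over the event: 3·1/12 + 5·1/6 + 7·1/6 + 9·1/12 = 3.
E[N | N is odd] = (3) / (1/2) = 6.

6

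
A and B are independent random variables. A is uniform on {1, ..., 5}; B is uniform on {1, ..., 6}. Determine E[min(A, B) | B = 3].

Outcomes with B = 3: (1,3), (2,3), (3,3), (4,3), (5,3), each with probability 1/30.
E[min(A, B) | B = 3] = (1 + 2 + 3 + 3 + 3) / 5 = 12/5.

12/5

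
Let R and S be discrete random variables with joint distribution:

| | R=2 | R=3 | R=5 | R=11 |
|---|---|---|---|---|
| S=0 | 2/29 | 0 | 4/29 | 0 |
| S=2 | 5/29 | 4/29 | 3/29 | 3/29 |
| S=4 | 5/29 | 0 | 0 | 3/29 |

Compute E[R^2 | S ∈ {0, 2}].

86/3

P(S ∈ {0, 2}) = 21/29.
Σ R^2·P over the event = 4·(2/29) + 4·(5/29) + 9·(4/29) + 25·(4/29) + 25·(3/29) + 121·(3/29) = 602/29.
E[R^2 | S ∈ {0, 2}] = (602/29) / (21/29) = 86/3.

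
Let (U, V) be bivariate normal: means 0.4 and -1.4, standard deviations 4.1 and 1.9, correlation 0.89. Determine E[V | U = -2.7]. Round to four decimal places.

E[V | U=x] = μ_V + ρ(σ_V/σ_U)(x − μ_U) for jointly normal variables.
E[V | U=-2.7] = -1.4 + (0.89)·(1.9/4.1)·(-2.7 − (0.4)) = -1.4 + (0.41244)·(-3.1) = -2.6786.

-2.6786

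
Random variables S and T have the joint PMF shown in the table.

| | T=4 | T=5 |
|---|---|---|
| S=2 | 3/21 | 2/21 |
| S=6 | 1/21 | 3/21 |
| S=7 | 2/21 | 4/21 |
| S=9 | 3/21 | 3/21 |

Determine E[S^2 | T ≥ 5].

185/4

P(T ≥ 5) = 4/7.
Σ S^2·P over the event = 4·(2/21) + 36·(3/21) + 49·(4/21) + 81·(3/21) = 185/7.
E[S^2 | T ≥ 5] = (185/7) / (4/7) = 185/4.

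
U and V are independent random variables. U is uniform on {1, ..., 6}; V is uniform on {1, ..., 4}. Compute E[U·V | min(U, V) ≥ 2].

12

P(min(U, V) ≥ 2) = 5/8.
Summing UV·P(x,y) over outcomes with min(U, V) ≥ 2 gives 15/2.
E[U·V | min(U, V) ≥ 2] = (15/2) / (5/8) = 12.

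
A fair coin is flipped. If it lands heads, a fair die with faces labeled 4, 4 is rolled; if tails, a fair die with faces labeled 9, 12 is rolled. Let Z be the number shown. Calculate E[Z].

29/4

E[Z | heads] = (4+4)/2 = 4.
E[Z | tails] = (9+12)/2 = 21/2.
By the law of total expectation,
E[Z] = (1/2)·(4) + (1/2)·(21/2) = 29/4.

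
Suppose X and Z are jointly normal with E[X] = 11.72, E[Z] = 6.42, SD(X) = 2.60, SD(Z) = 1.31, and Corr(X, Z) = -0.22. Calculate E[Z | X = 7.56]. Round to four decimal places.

For a bivariate normal, E[Z | X=x] = μ_Z + ρ·(σ_Z/σ_X)·(x − μ_X).
E[Z | X=7.56] = 6.42 + (-0.22)·(1.31/2.60)·(7.56 − (11.72)) = 6.42 + (-0.11085)·(-4.16) = 6.8811.

6.8811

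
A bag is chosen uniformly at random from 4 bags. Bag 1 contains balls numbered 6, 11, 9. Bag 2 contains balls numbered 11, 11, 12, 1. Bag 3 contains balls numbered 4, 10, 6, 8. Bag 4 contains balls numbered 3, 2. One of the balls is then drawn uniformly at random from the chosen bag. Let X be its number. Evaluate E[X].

E[X | bag 1] = (6+11+9)/3 = 26/3.
E[X | bag 2] = (11+11+12+1)/4 = 35/4.
E[X | bag 3] = (4+10+6+8)/4 = 7.
E[X | bag 4] = (3+2)/2 = 5/2.
By the law of total expectation,
E[X] = (1/4)·(26/3) + (1/4)·(35/4) + (1/4)·(7) + (1/4)·(5/2) = 323/48.

323/48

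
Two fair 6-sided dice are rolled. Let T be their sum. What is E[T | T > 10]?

P(T > 10) = 1/12.
Σ over the event: 11·1/18 + 12·1/36 = 17/18.
E[T | T > 10] = (17/18) / (1/12) = 34/3.

34/3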